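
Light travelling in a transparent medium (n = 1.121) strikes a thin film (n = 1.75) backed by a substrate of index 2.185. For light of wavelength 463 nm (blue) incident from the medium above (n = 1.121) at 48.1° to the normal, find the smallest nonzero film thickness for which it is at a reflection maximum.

Top surface (1.121 → 1.75): reflection off a higher-index medium gives a half-wave phase shift.
Ray reflecting at the bottom interface goes from n = 1.75 toward n = 2.185: a half-wave phase shift.
Net: no relative phase inversion (both shifts match).
With no net inversion, constructive interference in reflection requires 2 n t cos θ_r = m λ.
Snell's law: 1.121 sin 48.1° = 1.75 sin θ_r → sin θ_r = 0.477, cos θ_r = 0.879.
Minimum nonzero at m = 1: t = λ / (2 n cos θ_r) = 463 / (2 × 1.75 × 0.879) = 150 nm.

150 nm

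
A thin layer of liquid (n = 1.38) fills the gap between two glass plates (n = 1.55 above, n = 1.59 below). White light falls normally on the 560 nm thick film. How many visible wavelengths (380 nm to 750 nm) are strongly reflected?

2

Ray reflecting at the top interface goes from n = 1.55 toward n = 1.38: no phase shift.
At the lower boundary (n = 1.38 to n = 1.59) the reflected ray undergoes a half-wave phase shift.
Exactly one π shift → a net half-wave offset.
For bright reflection here: 2 n t = (m + ½) λ.
λ = 2 n t / (m + ½) = 1546 / (m + ½) nm.
m=1: 1030 nm (IR); m=2: 618 nm (visible); m=3: 442 nm (visible); m=4: 343 nm (UV).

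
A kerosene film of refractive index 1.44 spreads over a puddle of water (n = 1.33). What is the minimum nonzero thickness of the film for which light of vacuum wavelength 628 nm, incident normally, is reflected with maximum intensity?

109 nm

At the upper boundary (n = 1.0 to n = 1.44) the reflected ray undergoes a half-wave phase shift.
Ray reflecting at the bottom interface goes from n = 1.44 toward n = 1.33: no phase shift.
Net: one phase inversion between the two reflected rays.
With one net inversion, constructive interference in reflection requires 2 n t = (m + ½) λ.
Minimum at m = 0: t = λ / (4 n) = 628 / (4 × 1.44) = 109 nm.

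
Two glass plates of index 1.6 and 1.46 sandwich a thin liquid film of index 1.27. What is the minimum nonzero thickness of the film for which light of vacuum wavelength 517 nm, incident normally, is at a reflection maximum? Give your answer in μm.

Top surface (1.6 → 1.27): reflection off a lower-index medium gives no phase shift.
Ray reflecting at the bottom interface goes from n = 1.27 toward n = 1.46: a half-wave phase shift.
The two reflections differ by half a wavelength.
So the condition for constructive reflection is 2 n t = (m + ½) λ.
Minimum at m = 0: t = λ / (4 n) = 517 / (4 × 1.27) = 102 nm.

0.102 μm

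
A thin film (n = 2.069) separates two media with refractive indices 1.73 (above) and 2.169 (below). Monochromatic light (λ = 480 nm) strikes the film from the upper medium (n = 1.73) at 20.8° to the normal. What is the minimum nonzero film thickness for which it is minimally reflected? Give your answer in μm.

0.0607 μm

Top surface (1.73 → 2.069): reflection off a higher-index medium gives a half-wave phase shift.
At the lower boundary (n = 2.069 to n = 2.169) the reflected ray undergoes a half-wave phase shift.
Zero or two π shifts → no net half-wave offset.
For minimum reflection here: 2 n t cos θ_r = (m + ½) λ.
Snell's law: 1.73 sin 20.8° = 2.069 sin θ_r → sin θ_r = 0.297, cos θ_r = 0.955.
Minimum at m = 0: t = λ / (4 n cos θ_r) = 480 / (4 × 2.069 × 0.955) = 60.7 nm.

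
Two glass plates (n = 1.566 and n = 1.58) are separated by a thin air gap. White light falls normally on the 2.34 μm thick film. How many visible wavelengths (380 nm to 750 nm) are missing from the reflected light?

At the upper boundary (n = 1.566 to n = 1.0) the reflected ray undergoes no phase shift.
At the lower boundary (n = 1.0 to n = 1.58) the reflected ray undergoes a half-wave phase shift.
Net: one phase inversion between the two reflected rays.
So the condition for destructive reflection is 2 n t = m λ.
λ = 2 n t / m = 4680 / m nm.
m=6: 780 nm (IR); m=7: 669 nm (visible); m=8: 585 nm (visible); m=9: 520 nm (visible); m=10: 468 nm (visible); m=11: 425 nm (visible); m=12: 390 nm (visible); m=13: 360 nm (UV).

6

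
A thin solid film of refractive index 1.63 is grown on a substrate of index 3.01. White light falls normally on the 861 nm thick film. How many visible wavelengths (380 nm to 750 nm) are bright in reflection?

4

Top surface (1.0 → 1.63): reflection off a higher-index medium gives a half-wave phase shift.
Bottom surface (1.63 → 3.01): reflection off a higher-index medium gives a half-wave phase shift.
Net: no relative phase inversion (both shifts match).
So the condition for constructive reflection is 2 n t = m λ.
λ = 2 n t / m = 2807 / m nm.
m=3: 936 nm (IR); m=4: 702 nm (visible); m=5: 561 nm (visible); m=6: 468 nm (visible); m=7: 401 nm (visible); m=8: 351 nm (UV).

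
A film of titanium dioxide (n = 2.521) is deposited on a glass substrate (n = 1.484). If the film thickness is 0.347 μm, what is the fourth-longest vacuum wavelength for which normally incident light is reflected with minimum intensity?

437 nm

Ray reflecting at the top interface goes from n = 1.0 toward n = 2.521: a half-wave phase shift.
Bottom surface (2.521 → 1.484): reflection off a lower-index medium gives no phase shift.
Exactly one π shift → a net half-wave offset.
For weak reflection here: 2 n t = m λ.
λ = 2 n t / m. The fourth-longest wavelength is m = 4: λ = 2 × 2.521 × 347 / 4.00 = 437 nm.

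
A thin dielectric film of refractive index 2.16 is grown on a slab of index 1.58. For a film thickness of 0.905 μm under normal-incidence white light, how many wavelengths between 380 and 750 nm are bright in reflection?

Top surface (1.0 → 2.16): reflection off a higher-index medium gives a half-wave phase shift.
Ray reflecting at the bottom interface goes from n = 2.16 toward n = 1.58: no phase shift.
The two reflections differ by half a wavelength.
So the condition for constructive reflection is 2 n t = (m + ½) λ.
λ = 2 n t / (m + ½) = 3910 / (m + ½) nm.
m=4: 869 nm (IR); m=5: 711 nm (visible); m=6: 601 nm (visible); m=7: 521 nm (visible); m=8: 460 nm (visible); m=9: 412 nm (visible); m=10: 372 nm (UV).

5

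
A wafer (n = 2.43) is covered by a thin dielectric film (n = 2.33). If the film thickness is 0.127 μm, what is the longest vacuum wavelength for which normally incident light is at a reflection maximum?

Top surface (1.0 → 2.33): reflection off a higher-index medium gives a half-wave phase shift.
Ray reflecting at the bottom interface goes from n = 2.33 toward n = 2.43: a half-wave phase shift.
Net: no relative phase inversion (both shifts match).
So the condition for constructive reflection is 2 n t = m λ.
λ = 2 n t / m. The longest wavelength is m = 1: λ = 2 × 2.33 × 127 / 1.00 = 592 nm.

592 nm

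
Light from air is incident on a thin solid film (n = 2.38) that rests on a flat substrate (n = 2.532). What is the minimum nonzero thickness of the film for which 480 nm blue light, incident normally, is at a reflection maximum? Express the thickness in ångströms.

1008 Å

At the upper boundary (n = 1.0 to n = 2.38) the reflected ray undergoes a half-wave phase shift.
Bottom surface (2.38 → 2.532): reflection off a higher-index medium gives a half-wave phase shift.
The two reflections carry the same phase change, so no net offset.
With no net inversion, constructive interference in reflection requires 2 n t = m λ.
Minimum nonzero at m = 1: t = λ / (2 n) = 480 / (2 × 2.38) = 101 nm.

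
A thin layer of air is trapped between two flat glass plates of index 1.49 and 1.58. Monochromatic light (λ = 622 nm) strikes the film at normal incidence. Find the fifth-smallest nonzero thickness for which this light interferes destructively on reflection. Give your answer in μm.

1.56 μm

At the upper boundary (n = 1.49 to n = 1.0) the reflected ray undergoes no phase shift.
At the lower boundary (n = 1.0 to n = 1.58) the reflected ray undergoes a half-wave phase shift.
Exactly one π shift → a net half-wave offset.
With one net inversion, destructive interference in reflection requires 2 n t = m λ.
The fifth-smallest nonzero thickness corresponds to m = 5: t = m λ / (2 n) = 5.00 × 622 / (2 × 1.0) = 1555 nm.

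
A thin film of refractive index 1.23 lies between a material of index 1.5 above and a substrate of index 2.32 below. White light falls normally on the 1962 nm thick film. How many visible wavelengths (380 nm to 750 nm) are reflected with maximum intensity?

At the upper boundary (n = 1.5 to n = 1.23) the reflected ray undergoes no phase shift.
Bottom surface (1.23 → 2.32): reflection off a higher-index medium gives a half-wave phase shift.
Net: one phase inversion between the two reflected rays.
So the condition for constructive reflection is 2 n t = (m + ½) λ.
λ = 2 n t / (m + ½) = 4827 / (m + ½) nm.
m=5: 878 nm (IR); m=6: 743 nm (visible); m=7: 644 nm (visible); m=8: 568 nm (visible); m=9: 508 nm (visible); m=10: 460 nm (visible); m=11: 420 nm (visible); m=12: 386 nm (visible); m=13: 358 nm (UV).

7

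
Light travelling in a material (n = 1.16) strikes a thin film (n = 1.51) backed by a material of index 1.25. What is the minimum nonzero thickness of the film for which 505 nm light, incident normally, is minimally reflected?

Top surface (1.16 → 1.51): reflection off a higher-index medium gives a half-wave phase shift.
At the lower boundary (n = 1.51 to n = 1.25) the reflected ray undergoes no phase shift.
Net: one phase inversion between the two reflected rays.
So the condition for destructive reflection is 2 n t = m λ.
Minimum nonzero at m = 1: t = λ / (2 n) = 505 / (2 × 1.51) = 167 nm.

167 nm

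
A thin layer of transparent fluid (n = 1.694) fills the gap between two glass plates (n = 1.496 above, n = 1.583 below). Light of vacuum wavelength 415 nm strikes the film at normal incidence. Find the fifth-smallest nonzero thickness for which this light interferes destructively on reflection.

612 nm

Top surface (1.496 → 1.694): reflection off a higher-index medium gives a half-wave phase shift.
Ray reflecting at the bottom interface goes from n = 1.694 toward n = 1.583: no phase shift.
Net: one phase inversion between the two reflected rays.
With one net inversion, destructive interference in reflection requires 2 n t = m λ.
The fifth-smallest nonzero thickness corresponds to m = 5: t = m λ / (2 n) = 5.00 × 415 / (2 × 1.694) = 612 nm.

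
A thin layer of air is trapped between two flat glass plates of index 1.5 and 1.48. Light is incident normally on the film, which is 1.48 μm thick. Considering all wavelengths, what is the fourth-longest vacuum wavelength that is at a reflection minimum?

740 nm

At the upper boundary (n = 1.5 to n = 1.0) the reflected ray undergoes no phase shift.
Bottom surface (1.0 → 1.48): reflection off a higher-index medium gives a half-wave phase shift.
Net: one phase inversion between the two reflected rays.
So the condition for destructive reflection is 2 n t = m λ.
λ = 2 n t / m. The fourth-longest wavelength is m = 4: λ = 2 × 1.0 × 1480 / 4.00 = 740 nm.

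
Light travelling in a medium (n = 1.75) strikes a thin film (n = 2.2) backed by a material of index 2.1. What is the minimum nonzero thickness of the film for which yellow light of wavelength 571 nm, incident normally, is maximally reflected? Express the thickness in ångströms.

649 Å

At the upper boundary (n = 1.75 to n = 2.2) the reflected ray undergoes a half-wave phase shift.
At the lower boundary (n = 2.2 to n = 2.1) the reflected ray undergoes no phase shift.
Exactly one π shift → a net half-wave offset.
For bright reflection here: 2 n t = (m + ½) λ.
Minimum at m = 0: t = λ / (4 n) = 571 / (4 × 2.2) = 64.9 nm.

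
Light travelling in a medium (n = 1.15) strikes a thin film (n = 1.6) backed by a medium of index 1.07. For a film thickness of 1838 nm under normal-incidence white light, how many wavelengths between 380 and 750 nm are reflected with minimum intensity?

At the upper boundary (n = 1.15 to n = 1.6) the reflected ray undergoes a half-wave phase shift.
Bottom surface (1.6 → 1.07): reflection off a lower-index medium gives no phase shift.
The two reflections differ by half a wavelength.
So the condition for destructive reflection is 2 n t = m λ.
λ = 2 n t / m = 5882 / m nm.
m=7: 840 nm (IR); m=8: 735 nm (visible); m=9: 654 nm (visible); m=10: 588 nm (visible); m=11: 535 nm (visible); m=12: 490 nm (visible); m=13: 452 nm (visible); m=14: 420 nm (visible); m=15: 392 nm (visible); m=16: 368 nm (UV).

8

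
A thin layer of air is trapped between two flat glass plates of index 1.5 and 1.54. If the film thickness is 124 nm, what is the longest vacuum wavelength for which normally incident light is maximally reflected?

496 nm

At the upper boundary (n = 1.5 to n = 1.0) the reflected ray undergoes no phase shift.
Ray reflecting at the bottom interface goes from n = 1.0 toward n = 1.54: a half-wave phase shift.
Net: one phase inversion between the two reflected rays.
So the condition for constructive reflection is 2 n t = (m + ½) λ.
λ = 2 n t / (m + ½). The longest wavelength is m = 0: λ = 2 × 1.0 × 124 / 0.500 = 496 nm.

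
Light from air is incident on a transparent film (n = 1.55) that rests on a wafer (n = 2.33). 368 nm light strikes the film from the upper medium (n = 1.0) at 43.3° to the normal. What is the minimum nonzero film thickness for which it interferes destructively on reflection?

66.2 nm

Ray reflecting at the top interface goes from n = 1.0 toward n = 1.55: a half-wave phase shift.
Ray reflecting at the bottom interface goes from n = 1.55 toward n = 2.33: a half-wave phase shift.
Net: no relative phase inversion (both shifts match).
With no net inversion, destructive interference in reflection requires 2 n t cos θ_r = (m + ½) λ.
Snell's law: 1.0 sin 43.3° = 1.55 sin θ_r → sin θ_r = 0.442, cos θ_r = 0.897.
Minimum at m = 0: t = λ / (4 n cos θ_r) = 368 / (4 × 1.55 × 0.897) = 66.2 nm.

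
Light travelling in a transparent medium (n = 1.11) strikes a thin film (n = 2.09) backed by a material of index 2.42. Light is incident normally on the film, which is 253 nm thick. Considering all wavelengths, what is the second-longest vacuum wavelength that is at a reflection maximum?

At the upper boundary (n = 1.11 to n = 2.09) the reflected ray undergoes a half-wave phase shift.
Ray reflecting at the bottom interface goes from n = 2.09 toward n = 2.42: a half-wave phase shift.
Net: no relative phase inversion (both shifts match).
So the condition for constructive reflection is 2 n t = m λ.
λ = 2 n t / m. The second-longest wavelength is m = 2: λ = 2 × 2.09 × 253 / 2.00 = 529 nm.

529 nm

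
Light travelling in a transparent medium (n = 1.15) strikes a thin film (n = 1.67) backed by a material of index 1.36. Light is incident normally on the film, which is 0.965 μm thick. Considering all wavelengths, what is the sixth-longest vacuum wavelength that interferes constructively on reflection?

Ray reflecting at the top interface goes from n = 1.15 toward n = 1.67: a half-wave phase shift.
Bottom surface (1.67 → 1.36): reflection off a lower-index medium gives no phase shift.
The two reflections differ by half a wavelength.
With one net inversion, constructive interference in reflection requires 2 n t = (m + ½) λ.
λ = 2 n t / (m + ½). The sixth-longest wavelength is m = 5: λ = 2 × 1.67 × 965 / 5.50 = 586 nm.

586 nm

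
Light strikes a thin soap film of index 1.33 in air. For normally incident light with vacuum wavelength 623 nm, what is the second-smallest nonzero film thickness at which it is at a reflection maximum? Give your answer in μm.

0.351 μm

At the upper boundary (n = 1.0 to n = 1.33) the reflected ray undergoes a half-wave phase shift.
Bottom surface (1.33 → 1.0): reflection off a lower-index medium gives no phase shift.
Exactly one π shift → a net half-wave offset.
For maximum reflection here: 2 n t = (m + ½) λ.
The second-smallest nonzero thickness corresponds to m = 1: t = (m + ½) λ / (2 n) = 1.50 × 623 / (2 × 1.33) = 351 nm.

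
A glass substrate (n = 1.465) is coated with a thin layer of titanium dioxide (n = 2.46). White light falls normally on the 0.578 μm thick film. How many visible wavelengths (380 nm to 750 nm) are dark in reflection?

Top surface (1.0 → 2.46): reflection off a higher-index medium gives a half-wave phase shift.
At the lower boundary (n = 2.46 to n = 1.465) the reflected ray undergoes no phase shift.
Net: one phase inversion between the two reflected rays.
For dark reflection here: 2 n t = m λ.
λ = 2 n t / m = 2844 / m nm.
m=3: 948 nm (IR); m=4: 711 nm (visible); m=5: 569 nm (visible); m=6: 474 nm (visible); m=7: 406 nm (visible); m=8: 355 nm (UV).

4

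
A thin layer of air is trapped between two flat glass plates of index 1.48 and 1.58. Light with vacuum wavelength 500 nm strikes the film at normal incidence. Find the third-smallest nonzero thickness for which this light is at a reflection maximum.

625 nm

Top surface (1.48 → 1.0): reflection off a lower-index medium gives no phase shift.
Ray reflecting at the bottom interface goes from n = 1.0 toward n = 1.58: a half-wave phase shift.
Net: one phase inversion between the two reflected rays.
So the condition for constructive reflection is 2 n t = (m + ½) λ.
The third-smallest nonzero thickness corresponds to m = 2: t = (m + ½) λ / (2 n) = 2.50 × 500 / (2 × 1.0) = 625 nm.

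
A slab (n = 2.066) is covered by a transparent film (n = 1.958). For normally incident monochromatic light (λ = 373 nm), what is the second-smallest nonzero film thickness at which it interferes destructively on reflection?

At the upper boundary (n = 1.0 to n = 1.958) the reflected ray undergoes a half-wave phase shift.
Bottom surface (1.958 → 2.066): reflection off a higher-index medium gives a half-wave phase shift.
Net: no relative phase inversion (both shifts match).
For weak reflection here: 2 n t = (m + ½) λ.
The second-smallest nonzero thickness corresponds to m = 1: t = (m + ½) λ / (2 n) = 1.50 × 373 / (2 × 1.958) = 143 nm.

143 nm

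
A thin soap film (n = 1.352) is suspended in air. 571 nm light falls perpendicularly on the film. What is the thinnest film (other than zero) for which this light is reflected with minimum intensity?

211 nm

Ray reflecting at the top interface goes from n = 1.0 toward n = 1.352: a half-wave phase shift.
Bottom surface (1.352 → 1.0): reflection off a lower-index medium gives no phase shift.
The two reflections differ by half a wavelength.
For dark reflection here: 2 n t = m λ.
Minimum nonzero at m = 1: t = λ / (2 n) = 571 / (2 × 1.352) = 211 nm.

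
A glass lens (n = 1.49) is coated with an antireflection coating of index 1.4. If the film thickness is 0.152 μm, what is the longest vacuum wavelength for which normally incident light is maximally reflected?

426 nm

At the upper boundary (n = 1.0 to n = 1.4) the reflected ray undergoes a half-wave phase shift.
Ray reflecting at the bottom interface goes from n = 1.4 toward n = 1.49: a half-wave phase shift.
Zero or two π shifts → no net half-wave offset.
For bright reflection here: 2 n t = m λ.
λ = 2 n t / m. The longest wavelength is m = 1: λ = 2 × 1.4 × 152 / 1.00 = 426 nm.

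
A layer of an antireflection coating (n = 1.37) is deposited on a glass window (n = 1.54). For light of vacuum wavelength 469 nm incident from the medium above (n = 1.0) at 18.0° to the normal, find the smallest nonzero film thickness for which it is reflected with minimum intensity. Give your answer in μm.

At the upper boundary (n = 1.0 to n = 1.37) the reflected ray undergoes a half-wave phase shift.
Bottom surface (1.37 → 1.54): reflection off a higher-index medium gives a half-wave phase shift.
Zero or two π shifts → no net half-wave offset.
For dark reflection here: 2 n t cos θ_r = (m + ½) λ.
Snell's law: 1.0 sin 18.0° = 1.37 sin θ_r → sin θ_r = 0.226, cos θ_r = 0.974.
Minimum at m = 0: t = λ / (4 n cos θ_r) = 469 / (4 × 1.37 × 0.974) = 87.8 nm.

0.0878 μm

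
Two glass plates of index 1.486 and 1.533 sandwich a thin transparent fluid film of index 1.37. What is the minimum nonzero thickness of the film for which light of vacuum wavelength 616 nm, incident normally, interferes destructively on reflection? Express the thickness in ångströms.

2248 Å

Ray reflecting at the top interface goes from n = 1.486 toward n = 1.37: no phase shift.
At the lower boundary (n = 1.37 to n = 1.533) the reflected ray undergoes a half-wave phase shift.
The two reflections differ by half a wavelength.
So the condition for destructive reflection is 2 n t = m λ.
Minimum nonzero at m = 1: t = λ / (2 n) = 616 / (2 × 1.37) = 225 nm.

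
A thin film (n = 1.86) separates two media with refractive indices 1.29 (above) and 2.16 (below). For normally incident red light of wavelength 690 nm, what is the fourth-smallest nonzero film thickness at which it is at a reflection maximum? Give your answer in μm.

Top surface (1.29 → 1.86): reflection off a higher-index medium gives a half-wave phase shift.
Bottom surface (1.86 → 2.16): reflection off a higher-index medium gives a half-wave phase shift.
The two reflections carry the same phase change, so no net offset.
For strong reflection here: 2 n t = m λ.
The fourth-smallest nonzero thickness corresponds to m = 4: t = m λ / (2 n) = 4.00 × 690 / (2 × 1.86) = 742 nm.

0.742 μm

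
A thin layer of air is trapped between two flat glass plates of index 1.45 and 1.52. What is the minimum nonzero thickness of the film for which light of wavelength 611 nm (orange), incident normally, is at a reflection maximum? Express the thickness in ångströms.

1528 Å

At the upper boundary (n = 1.45 to n = 1.0) the reflected ray undergoes no phase shift.
Bottom surface (1.0 → 1.52): reflection off a higher-index medium gives a half-wave phase shift.
Net: one phase inversion between the two reflected rays.
For strong reflection here: 2 n t = (m + ½) λ.
Minimum at m = 0: t = λ / (4 n) = 611 / (4 × 1.0) = 153 nm.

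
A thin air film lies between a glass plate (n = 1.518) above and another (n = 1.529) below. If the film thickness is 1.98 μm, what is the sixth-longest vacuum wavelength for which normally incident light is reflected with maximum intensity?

Top surface (1.518 → 1.0): reflection off a lower-index medium gives no phase shift.
At the lower boundary (n = 1.0 to n = 1.529) the reflected ray undergoes a half-wave phase shift.
Net: one phase inversion between the two reflected rays.
With one net inversion, constructive interference in reflection requires 2 n t = (m + ½) λ.
λ = 2 n t / (m + ½). The sixth-longest wavelength is m = 5: λ = 2 × 1.0 × 1980 / 5.50 = 720 nm.

720 nm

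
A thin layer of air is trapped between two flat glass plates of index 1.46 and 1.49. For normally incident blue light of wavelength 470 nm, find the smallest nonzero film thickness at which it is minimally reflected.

At the upper boundary (n = 1.46 to n = 1.0) the reflected ray undergoes no phase shift.
At the lower boundary (n = 1.0 to n = 1.49) the reflected ray undergoes a half-wave phase shift.
The two reflections differ by half a wavelength.
With one net inversion, destructive interference in reflection requires 2 n t = m λ.
Minimum nonzero at m = 1: t = λ / (2 n) = 470 / (2 × 1.0) = 235 nm.

235 nm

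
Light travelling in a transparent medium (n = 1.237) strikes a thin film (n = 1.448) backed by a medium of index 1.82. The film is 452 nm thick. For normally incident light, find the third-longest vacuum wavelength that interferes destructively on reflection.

Top surface (1.237 → 1.448): reflection off a higher-index medium gives a half-wave phase shift.
At the lower boundary (n = 1.448 to n = 1.82) the reflected ray undergoes a half-wave phase shift.
The two reflections carry the same phase change, so no net offset.
For dark reflection here: 2 n t = (m + ½) λ.
λ = 2 n t / (m + ½). The third-longest wavelength is m = 2: λ = 2 × 1.448 × 452 / 2.50 = 524 nm.

524 nm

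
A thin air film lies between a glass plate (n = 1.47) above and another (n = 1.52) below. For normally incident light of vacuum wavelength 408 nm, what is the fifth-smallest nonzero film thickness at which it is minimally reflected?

At the upper boundary (n = 1.47 to n = 1.0) the reflected ray undergoes no phase shift.
Bottom surface (1.0 → 1.52): reflection off a higher-index medium gives a half-wave phase shift.
Net: one phase inversion between the two reflected rays.
So the condition for destructive reflection is 2 n t = m λ.
The fifth-smallest nonzero thickness corresponds to m = 5: t = m λ / (2 n) = 5.00 × 408 / (2 × 1.0) = 1020 nm.

1020 nm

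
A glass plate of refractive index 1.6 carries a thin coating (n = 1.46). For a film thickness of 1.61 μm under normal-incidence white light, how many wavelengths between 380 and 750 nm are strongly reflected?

Top surface (1.0 → 1.46): reflection off a higher-index medium gives a half-wave phase shift.
Bottom surface (1.46 → 1.6): reflection off a higher-index medium gives a half-wave phase shift.
Zero or two π shifts → no net half-wave offset.
With no net inversion, constructive interference in reflection requires 2 n t = m λ.
λ = 2 n t / m = 4701 / m nm.
m=6: 784 nm (IR); m=7: 672 nm (visible); m=8: 588 nm (visible); m=9: 522 nm (visible); m=10: 470 nm (visible); m=11: 427 nm (visible); m=12: 392 nm (visible); m=13: 362 nm (UV).

6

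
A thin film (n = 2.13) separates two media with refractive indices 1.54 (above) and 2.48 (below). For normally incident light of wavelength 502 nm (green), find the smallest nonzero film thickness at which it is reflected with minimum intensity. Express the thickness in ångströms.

589 Å

At the upper boundary (n = 1.54 to n = 2.13) the reflected ray undergoes a half-wave phase shift.
Bottom surface (2.13 → 2.48): reflection off a higher-index medium gives a half-wave phase shift.
Net: no relative phase inversion (both shifts match).
For weak reflection here: 2 n t = (m + ½) λ.
Minimum at m = 0: t = λ / (4 n) = 502 / (4 × 2.13) = 58.9 nm.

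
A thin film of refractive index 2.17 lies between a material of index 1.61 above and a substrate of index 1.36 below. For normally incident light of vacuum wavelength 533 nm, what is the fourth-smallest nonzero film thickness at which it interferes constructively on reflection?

430 nm

Top surface (1.61 → 2.17): reflection off a higher-index medium gives a half-wave phase shift.
At the lower boundary (n = 2.17 to n = 1.36) the reflected ray undergoes no phase shift.
The two reflections differ by half a wavelength.
With one net inversion, constructive interference in reflection requires 2 n t = (m + ½) λ.
The fourth-smallest nonzero thickness corresponds to m = 3: t = (m + ½) λ / (2 n) = 3.50 × 533 / (2 × 2.17) = 430 nm.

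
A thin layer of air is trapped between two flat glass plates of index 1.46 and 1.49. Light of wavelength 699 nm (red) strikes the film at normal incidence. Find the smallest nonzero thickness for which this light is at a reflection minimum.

At the upper boundary (n = 1.46 to n = 1.0) the reflected ray undergoes no phase shift.
At the lower boundary (n = 1.0 to n = 1.49) the reflected ray undergoes a half-wave phase shift.
Net: one phase inversion between the two reflected rays.
So the condition for destructive reflection is 2 n t = m λ.
The smallest nonzero thickness corresponds to m = 1: t = m λ / (2 n) = 1.00 × 699 / (2 × 1.0) = 350 nm.

350 nm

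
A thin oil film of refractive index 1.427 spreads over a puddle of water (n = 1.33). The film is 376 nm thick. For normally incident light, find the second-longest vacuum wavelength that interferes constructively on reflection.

715 nm

Top surface (1.0 → 1.427): reflection off a higher-index medium gives a half-wave phase shift.
Ray reflecting at the bottom interface goes from n = 1.427 toward n = 1.33: no phase shift.
Net: one phase inversion between the two reflected rays.
For strong reflection here: 2 n t = (m + ½) λ.
λ = 2 n t / (m + ½). The second-longest wavelength is m = 1: λ = 2 × 1.427 × 376 / 1.50 = 715 nm.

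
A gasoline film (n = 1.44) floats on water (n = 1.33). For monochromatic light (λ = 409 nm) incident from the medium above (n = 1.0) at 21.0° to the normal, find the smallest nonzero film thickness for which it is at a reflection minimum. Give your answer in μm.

0.147 μm

At the upper boundary (n = 1.0 to n = 1.44) the reflected ray undergoes a half-wave phase shift.
Bottom surface (1.44 → 1.33): reflection off a lower-index medium gives no phase shift.
Net: one phase inversion between the two reflected rays.
So the condition for destructive reflection is 2 n t cos θ_r = m λ.
Snell's law: 1.0 sin 21.0° = 1.44 sin θ_r → sin θ_r = 0.249, cos θ_r = 0.969.
Minimum nonzero at m = 1: t = λ / (2 n cos θ_r) = 409 / (2 × 1.44 × 0.969) = 147 nm.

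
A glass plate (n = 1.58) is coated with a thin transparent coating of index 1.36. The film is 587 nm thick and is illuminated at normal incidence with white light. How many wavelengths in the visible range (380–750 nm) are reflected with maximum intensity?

2

At the upper boundary (n = 1.0 to n = 1.36) the reflected ray undergoes a half-wave phase shift.
Ray reflecting at the bottom interface goes from n = 1.36 toward n = 1.58: a half-wave phase shift.
The two reflections carry the same phase change, so no net offset.
With no net inversion, constructive interference in reflection requires 2 n t = m λ.
λ = 2 n t / m = 1597 / m nm.
m=2: 798 nm (IR); m=3: 532 nm (visible); m=4: 399 nm (visible); m=5: 319 nm (UV).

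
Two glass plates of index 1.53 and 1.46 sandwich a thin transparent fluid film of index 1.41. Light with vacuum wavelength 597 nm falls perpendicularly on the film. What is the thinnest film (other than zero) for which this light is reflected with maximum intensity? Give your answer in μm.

Top surface (1.53 → 1.41): reflection off a lower-index medium gives no phase shift.
Bottom surface (1.41 → 1.46): reflection off a higher-index medium gives a half-wave phase shift.
The two reflections differ by half a wavelength.
For maximum reflection here: 2 n t = (m + ½) λ.
Minimum at m = 0: t = λ / (4 n) = 597 / (4 × 1.41) = 106 nm.

0.106 μm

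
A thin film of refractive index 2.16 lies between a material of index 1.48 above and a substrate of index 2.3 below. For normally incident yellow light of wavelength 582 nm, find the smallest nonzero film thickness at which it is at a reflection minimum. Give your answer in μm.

Top surface (1.48 → 2.16): reflection off a higher-index medium gives a half-wave phase shift.
At the lower boundary (n = 2.16 to n = 2.3) the reflected ray undergoes a half-wave phase shift.
Net: no relative phase inversion (both shifts match).
With no net inversion, destructive interference in reflection requires 2 n t = (m + ½) λ.
Minimum at m = 0: t = λ / (4 n) = 582 / (4 × 2.16) = 67.4 nm.

0.0674 μm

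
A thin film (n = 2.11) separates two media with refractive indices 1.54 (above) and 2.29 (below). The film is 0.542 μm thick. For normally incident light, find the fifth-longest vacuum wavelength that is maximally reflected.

457 nm

Top surface (1.54 → 2.11): reflection off a higher-index medium gives a half-wave phase shift.
Bottom surface (2.11 → 2.29): reflection off a higher-index medium gives a half-wave phase shift.
Zero or two π shifts → no net half-wave offset.
With no net inversion, constructive interference in reflection requires 2 n t = m λ.
λ = 2 n t / m. The fifth-longest wavelength is m = 5: λ = 2 × 2.11 × 542 / 5.00 = 457 nm.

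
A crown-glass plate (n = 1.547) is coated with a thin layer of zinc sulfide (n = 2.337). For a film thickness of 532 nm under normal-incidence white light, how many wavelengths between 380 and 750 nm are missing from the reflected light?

3

Top surface (1.0 → 2.337): reflection off a higher-index medium gives a half-wave phase shift.
At the lower boundary (n = 2.337 to n = 1.547) the reflected ray undergoes no phase shift.
The two reflections differ by half a wavelength.
With one net inversion, destructive interference in reflection requires 2 n t = m λ.
λ = 2 n t / m = 2487 / m nm.
m=3: 829 nm (IR); m=4: 622 nm (visible); m=5: 497 nm (visible); m=6: 414 nm (visible); m=7: 355 nm (UV).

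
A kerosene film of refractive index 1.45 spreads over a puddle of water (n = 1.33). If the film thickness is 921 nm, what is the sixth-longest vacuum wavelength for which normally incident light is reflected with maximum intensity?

486 nm

Top surface (1.0 → 1.45): reflection off a higher-index medium gives a half-wave phase shift.
At the lower boundary (n = 1.45 to n = 1.33) the reflected ray undergoes no phase shift.
The two reflections differ by half a wavelength.
For bright reflection here: 2 n t = (m + ½) λ.
λ = 2 n t / (m + ½). The sixth-longest wavelength is m = 5: λ = 2 × 1.45 × 921 / 5.50 = 486 nm.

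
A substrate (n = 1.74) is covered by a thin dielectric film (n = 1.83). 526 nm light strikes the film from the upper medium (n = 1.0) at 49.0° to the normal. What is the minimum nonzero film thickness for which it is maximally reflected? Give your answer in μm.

Ray reflecting at the top interface goes from n = 1.0 toward n = 1.83: a half-wave phase shift.
At the lower boundary (n = 1.83 to n = 1.74) the reflected ray undergoes no phase shift.
Exactly one π shift → a net half-wave offset.
So the condition for constructive reflection is 2 n t cos θ_r = (m + ½) λ.
Snell's law: 1.0 sin 49.0° = 1.83 sin θ_r → sin θ_r = 0.412, cos θ_r = 0.911.
Minimum at m = 0: t = λ / (4 n cos θ_r) = 526 / (4 × 1.83 × 0.911) = 78.9 nm.

0.0789 μm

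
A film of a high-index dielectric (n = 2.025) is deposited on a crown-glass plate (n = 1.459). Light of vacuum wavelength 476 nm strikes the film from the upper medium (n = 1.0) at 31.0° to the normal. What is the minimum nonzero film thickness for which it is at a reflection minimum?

122 nm

Ray reflecting at the top interface goes from n = 1.0 toward n = 2.025: a half-wave phase shift.
At the lower boundary (n = 2.025 to n = 1.459) the reflected ray undergoes no phase shift.
Exactly one π shift → a net half-wave offset.
So the condition for destructive reflection is 2 n t cos θ_r = m λ.
Snell's law: 1.0 sin 31.0° = 2.025 sin θ_r → sin θ_r = 0.254, cos θ_r = 0.967.
Minimum nonzero at m = 1: t = λ / (2 n cos θ_r) = 476 / (2 × 2.025 × 0.967) = 122 nm.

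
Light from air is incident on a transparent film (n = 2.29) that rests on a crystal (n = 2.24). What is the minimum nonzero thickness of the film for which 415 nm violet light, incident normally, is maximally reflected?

Ray reflecting at the top interface goes from n = 1.0 toward n = 2.29: a half-wave phase shift.
Bottom surface (2.29 → 2.24): reflection off a lower-index medium gives no phase shift.
The two reflections differ by half a wavelength.
For strong reflection here: 2 n t = (m + ½) λ.
Minimum at m = 0: t = λ / (4 n) = 415 / (4 × 2.29) = 45.3 nm.

45.3 nm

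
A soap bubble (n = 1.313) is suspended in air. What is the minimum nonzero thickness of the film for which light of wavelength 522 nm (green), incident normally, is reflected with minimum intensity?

At the upper boundary (n = 1.0 to n = 1.313) the reflected ray undergoes a half-wave phase shift.
Bottom surface (1.313 → 1.0): reflection off a lower-index medium gives no phase shift.
The two reflections differ by half a wavelength.
For weak reflection here: 2 n t = m λ.
Minimum nonzero at m = 1: t = λ / (2 n) = 522 / (2 × 1.313) = 199 nm.

199 nm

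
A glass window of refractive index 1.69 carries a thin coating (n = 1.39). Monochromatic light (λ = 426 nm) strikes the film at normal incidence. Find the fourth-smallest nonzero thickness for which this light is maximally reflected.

613 nm

At the upper boundary (n = 1.0 to n = 1.39) the reflected ray undergoes a half-wave phase shift.
At the lower boundary (n = 1.39 to n = 1.69) the reflected ray undergoes a half-wave phase shift.
The two reflections carry the same phase change, so no net offset.
With no net inversion, constructive interference in reflection requires 2 n t = m λ.
The fourth-smallest nonzero thickness corresponds to m = 4: t = m λ / (2 n) = 4.00 × 426 / (2 × 1.39) = 613 nm.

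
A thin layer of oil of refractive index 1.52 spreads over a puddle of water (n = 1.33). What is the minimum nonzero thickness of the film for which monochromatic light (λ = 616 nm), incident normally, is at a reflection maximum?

Top surface (1.0 → 1.52): reflection off a higher-index medium gives a half-wave phase shift.
Ray reflecting at the bottom interface goes from n = 1.52 toward n = 1.33: no phase shift.
Net: one phase inversion between the two reflected rays.
With one net inversion, constructive interference in reflection requires 2 n t = (m + ½) λ.
Minimum at m = 0: t = λ / (4 n) = 616 / (4 × 1.52) = 101 nm.

101 nm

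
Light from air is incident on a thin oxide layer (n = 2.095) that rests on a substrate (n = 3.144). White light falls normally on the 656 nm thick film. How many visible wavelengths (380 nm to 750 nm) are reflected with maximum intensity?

At the upper boundary (n = 1.0 to n = 2.095) the reflected ray undergoes a half-wave phase shift.
At the lower boundary (n = 2.095 to n = 3.144) the reflected ray undergoes a half-wave phase shift.
Net: no relative phase inversion (both shifts match).
With no net inversion, constructive interference in reflection requires 2 n t = m λ.
λ = 2 n t / m = 2749 / m nm.
m=3: 916 nm (IR); m=4: 687 nm (visible); m=5: 550 nm (visible); m=6: 458 nm (visible); m=7: 393 nm (visible); m=8: 344 nm (UV).

4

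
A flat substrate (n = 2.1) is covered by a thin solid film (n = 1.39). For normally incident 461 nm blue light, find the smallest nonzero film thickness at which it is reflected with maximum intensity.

166 nm

Ray reflecting at the top interface goes from n = 1.0 toward n = 1.39: a half-wave phase shift.
Bottom surface (1.39 → 2.1): reflection off a higher-index medium gives a half-wave phase shift.
Net: no relative phase inversion (both shifts match).
So the condition for constructive reflection is 2 n t = m λ.
Minimum nonzero at m = 1: t = λ / (2 n) = 461 / (2 × 1.39) = 166 nm.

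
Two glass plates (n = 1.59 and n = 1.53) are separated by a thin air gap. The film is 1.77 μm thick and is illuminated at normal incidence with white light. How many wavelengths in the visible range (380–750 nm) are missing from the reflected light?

5

Top surface (1.59 → 1.0): reflection off a lower-index medium gives no phase shift.
Ray reflecting at the bottom interface goes from n = 1.0 toward n = 1.53: a half-wave phase shift.
The two reflections differ by half a wavelength.
With one net inversion, destructive interference in reflection requires 2 n t = m λ.
λ = 2 n t / m = 3540 / m nm.
m=4: 885 nm (IR); m=5: 708 nm (visible); m=6: 590 nm (visible); m=7: 506 nm (visible); m=8: 443 nm (visible); m=9: 393 nm (visible); m=10: 354 nm (UV).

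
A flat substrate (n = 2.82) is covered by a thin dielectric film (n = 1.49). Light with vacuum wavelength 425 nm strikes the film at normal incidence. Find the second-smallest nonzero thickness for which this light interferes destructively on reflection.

214 nm

Top surface (1.0 → 1.49): reflection off a higher-index medium gives a half-wave phase shift.
At the lower boundary (n = 1.49 to n = 2.82) the reflected ray undergoes a half-wave phase shift.
Zero or two π shifts → no net half-wave offset.
So the condition for destructive reflection is 2 n t = (m + ½) λ.
The second-smallest nonzero thickness corresponds to m = 1: t = (m + ½) λ / (2 n) = 1.50 × 425 / (2 × 1.49) = 214 nm.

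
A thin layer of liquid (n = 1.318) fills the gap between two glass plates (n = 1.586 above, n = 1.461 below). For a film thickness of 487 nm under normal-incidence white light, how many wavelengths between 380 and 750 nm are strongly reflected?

Ray reflecting at the top interface goes from n = 1.586 toward n = 1.318: no phase shift.
Ray reflecting at the bottom interface goes from n = 1.318 toward n = 1.461: a half-wave phase shift.
The two reflections differ by half a wavelength.
With one net inversion, constructive interference in reflection requires 2 n t = (m + ½) λ.
λ = 2 n t / (m + ½) = 1284 / (m + ½) nm.
m=1: 856 nm (IR); m=2: 513 nm (visible); m=3: 367 nm (UV).

1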